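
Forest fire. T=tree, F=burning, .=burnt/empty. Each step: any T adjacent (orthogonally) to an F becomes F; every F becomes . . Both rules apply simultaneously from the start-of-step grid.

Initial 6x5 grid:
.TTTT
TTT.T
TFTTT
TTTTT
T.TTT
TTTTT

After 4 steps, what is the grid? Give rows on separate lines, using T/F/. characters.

Step 1: 4 trees catch fire, 1 burn out
  .TTTT
  TFT.T
  F.FTT
  TFTTT
  T.TTT
  TTTTT
Step 2: 6 trees catch fire, 4 burn out
  .FTTT
  F.F.T
  ...FT
  F.FTT
  T.TTT
  TTTTT
Step 3: 5 trees catch fire, 6 burn out
  ..FTT
  ....T
  ....F
  ...FT
  F.FTT
  TTTTT
Step 4: 6 trees catch fire, 5 burn out
  ...FT
  ....F
  .....
  ....F
  ...FT
  FTFTT

...FT
....F
.....
....F
...FT
FTFTT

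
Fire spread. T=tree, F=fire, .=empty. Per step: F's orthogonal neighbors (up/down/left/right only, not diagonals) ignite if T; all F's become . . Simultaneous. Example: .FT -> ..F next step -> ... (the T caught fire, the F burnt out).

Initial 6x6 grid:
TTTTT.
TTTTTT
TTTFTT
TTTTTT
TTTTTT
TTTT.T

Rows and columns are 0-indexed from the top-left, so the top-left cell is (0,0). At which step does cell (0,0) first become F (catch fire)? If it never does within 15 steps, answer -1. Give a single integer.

Step 1: cell (0,0)='T' (+4 fires, +1 burnt)
Step 2: cell (0,0)='T' (+8 fires, +4 burnt)
Step 3: cell (0,0)='T' (+10 fires, +8 burnt)
Step 4: cell (0,0)='T' (+6 fires, +10 burnt)
Step 5: cell (0,0)='F' (+4 fires, +6 burnt)
  -> target ignites at step 5
Step 6: cell (0,0)='.' (+1 fires, +4 burnt)
Step 7: cell (0,0)='.' (+0 fires, +1 burnt)
  fire out at step 7

5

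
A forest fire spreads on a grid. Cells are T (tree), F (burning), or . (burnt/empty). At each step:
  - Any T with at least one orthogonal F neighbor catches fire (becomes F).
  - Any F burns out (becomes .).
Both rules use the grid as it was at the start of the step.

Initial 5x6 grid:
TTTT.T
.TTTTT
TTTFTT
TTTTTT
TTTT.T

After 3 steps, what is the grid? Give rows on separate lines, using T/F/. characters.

Step 1: 4 trees catch fire, 1 burn out
  TTTT.T
  .TTFTT
  TTF.FT
  TTTFTT
  TTTT.T
Step 2: 8 trees catch fire, 4 burn out
  TTTF.T
  .TF.FT
  TF...F
  TTF.FT
  TTTF.T
Step 3: 7 trees catch fire, 8 burn out
  TTF..T
  .F...F
  F.....
  TF...F
  TTF..T

TTF..T
.F...F
F.....
TF...F
TTF..T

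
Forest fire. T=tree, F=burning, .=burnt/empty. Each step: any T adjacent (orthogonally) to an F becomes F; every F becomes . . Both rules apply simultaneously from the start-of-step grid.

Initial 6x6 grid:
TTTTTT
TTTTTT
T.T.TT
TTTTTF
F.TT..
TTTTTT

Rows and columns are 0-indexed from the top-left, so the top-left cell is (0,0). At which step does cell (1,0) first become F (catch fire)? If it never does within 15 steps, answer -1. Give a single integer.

Step 1: cell (1,0)='T' (+4 fires, +2 burnt)
Step 2: cell (1,0)='T' (+6 fires, +4 burnt)
Step 3: cell (1,0)='F' (+6 fires, +6 burnt)
  -> target ignites at step 3
Step 4: cell (1,0)='.' (+7 fires, +6 burnt)
Step 5: cell (1,0)='.' (+4 fires, +7 burnt)
Step 6: cell (1,0)='.' (+2 fires, +4 burnt)
Step 7: cell (1,0)='.' (+0 fires, +2 burnt)
  fire out at step 7

3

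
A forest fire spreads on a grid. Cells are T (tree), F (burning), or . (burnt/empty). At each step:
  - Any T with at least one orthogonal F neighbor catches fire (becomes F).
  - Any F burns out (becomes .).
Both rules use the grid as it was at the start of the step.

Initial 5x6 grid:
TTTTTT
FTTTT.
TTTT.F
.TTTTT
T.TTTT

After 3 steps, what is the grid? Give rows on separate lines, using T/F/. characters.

Step 1: 4 trees catch fire, 2 burn out
  FTTTTT
  .FTTT.
  FTTT..
  .TTTTF
  T.TTTT
Step 2: 5 trees catch fire, 4 burn out
  .FTTTT
  ..FTT.
  .FTT..
  .TTTF.
  T.TTTF
Step 3: 6 trees catch fire, 5 burn out
  ..FTTT
  ...FT.
  ..FT..
  .FTF..
  T.TTF.

..FTTT
...FT.
..FT..
.FTF..
T.TTF.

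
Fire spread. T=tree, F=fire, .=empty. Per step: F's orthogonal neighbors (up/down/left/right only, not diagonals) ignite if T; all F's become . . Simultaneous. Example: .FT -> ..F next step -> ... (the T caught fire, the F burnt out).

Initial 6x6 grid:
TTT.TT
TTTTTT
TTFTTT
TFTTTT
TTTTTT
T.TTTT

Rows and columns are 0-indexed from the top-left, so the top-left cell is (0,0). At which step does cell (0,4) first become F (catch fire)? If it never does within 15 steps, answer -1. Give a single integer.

Step 1: cell (0,4)='T' (+6 fires, +2 burnt)
Step 2: cell (0,4)='T' (+8 fires, +6 burnt)
Step 3: cell (0,4)='T' (+8 fires, +8 burnt)
Step 4: cell (0,4)='F' (+6 fires, +8 burnt)
  -> target ignites at step 4
Step 5: cell (0,4)='.' (+3 fires, +6 burnt)
Step 6: cell (0,4)='.' (+1 fires, +3 burnt)
Step 7: cell (0,4)='.' (+0 fires, +1 burnt)
  fire out at step 7

4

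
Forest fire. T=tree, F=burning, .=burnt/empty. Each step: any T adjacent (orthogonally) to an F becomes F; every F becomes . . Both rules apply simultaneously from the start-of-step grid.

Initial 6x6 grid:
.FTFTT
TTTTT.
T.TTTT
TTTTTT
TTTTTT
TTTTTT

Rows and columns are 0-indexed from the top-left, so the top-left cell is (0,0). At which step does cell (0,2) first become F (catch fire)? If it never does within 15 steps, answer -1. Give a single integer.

Step 1: cell (0,2)='F' (+4 fires, +2 burnt)
  -> target ignites at step 1
Step 2: cell (0,2)='.' (+5 fires, +4 burnt)
Step 3: cell (0,2)='.' (+4 fires, +5 burnt)
Step 4: cell (0,2)='.' (+5 fires, +4 burnt)
Step 5: cell (0,2)='.' (+6 fires, +5 burnt)
Step 6: cell (0,2)='.' (+5 fires, +6 burnt)
Step 7: cell (0,2)='.' (+2 fires, +5 burnt)
Step 8: cell (0,2)='.' (+0 fires, +2 burnt)
  fire out at step 8

1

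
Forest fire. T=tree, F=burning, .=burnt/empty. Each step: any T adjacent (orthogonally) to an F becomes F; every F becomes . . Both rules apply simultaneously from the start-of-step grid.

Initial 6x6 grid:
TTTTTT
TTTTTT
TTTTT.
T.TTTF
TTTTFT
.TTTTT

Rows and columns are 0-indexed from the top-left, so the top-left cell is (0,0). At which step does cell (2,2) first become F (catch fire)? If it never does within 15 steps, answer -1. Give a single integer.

Step 1: cell (2,2)='T' (+4 fires, +2 burnt)
Step 2: cell (2,2)='T' (+5 fires, +4 burnt)
Step 3: cell (2,2)='T' (+5 fires, +5 burnt)
Step 4: cell (2,2)='F' (+6 fires, +5 burnt)
  -> target ignites at step 4
Step 5: cell (2,2)='.' (+5 fires, +6 burnt)
Step 6: cell (2,2)='.' (+3 fires, +5 burnt)
Step 7: cell (2,2)='.' (+2 fires, +3 burnt)
Step 8: cell (2,2)='.' (+1 fires, +2 burnt)
Step 9: cell (2,2)='.' (+0 fires, +1 burnt)
  fire out at step 9

4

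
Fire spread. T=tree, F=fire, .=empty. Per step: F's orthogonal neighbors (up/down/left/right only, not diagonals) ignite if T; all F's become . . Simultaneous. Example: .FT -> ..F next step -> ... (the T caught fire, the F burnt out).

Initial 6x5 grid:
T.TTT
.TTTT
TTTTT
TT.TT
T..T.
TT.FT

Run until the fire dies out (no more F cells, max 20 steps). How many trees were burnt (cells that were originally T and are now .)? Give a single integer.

Step 1: +2 fires, +1 burnt (F count now 2)
Step 2: +1 fires, +2 burnt (F count now 1)
Step 3: +2 fires, +1 burnt (F count now 2)
Step 4: +3 fires, +2 burnt (F count now 3)
Step 5: +4 fires, +3 burnt (F count now 4)
Step 6: +5 fires, +4 burnt (F count now 5)
Step 7: +1 fires, +5 burnt (F count now 1)
Step 8: +1 fires, +1 burnt (F count now 1)
Step 9: +1 fires, +1 burnt (F count now 1)
Step 10: +1 fires, +1 burnt (F count now 1)
Step 11: +0 fires, +1 burnt (F count now 0)
Fire out after step 11
Initially T: 22, now '.': 29
Total burnt (originally-T cells now '.'): 21

Answer: 21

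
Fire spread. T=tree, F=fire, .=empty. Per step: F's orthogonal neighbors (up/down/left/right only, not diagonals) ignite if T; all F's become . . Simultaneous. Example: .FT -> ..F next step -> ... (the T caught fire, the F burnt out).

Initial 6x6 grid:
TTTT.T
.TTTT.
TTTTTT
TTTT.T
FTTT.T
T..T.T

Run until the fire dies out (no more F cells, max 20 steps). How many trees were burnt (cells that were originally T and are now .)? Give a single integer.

Answer: 26

Derivation:
Step 1: +3 fires, +1 burnt (F count now 3)
Step 2: +3 fires, +3 burnt (F count now 3)
Step 3: +3 fires, +3 burnt (F count now 3)
Step 4: +4 fires, +3 burnt (F count now 4)
Step 5: +3 fires, +4 burnt (F count now 3)
Step 6: +4 fires, +3 burnt (F count now 4)
Step 7: +3 fires, +4 burnt (F count now 3)
Step 8: +1 fires, +3 burnt (F count now 1)
Step 9: +1 fires, +1 burnt (F count now 1)
Step 10: +1 fires, +1 burnt (F count now 1)
Step 11: +0 fires, +1 burnt (F count now 0)
Fire out after step 11
Initially T: 27, now '.': 35
Total burnt (originally-T cells now '.'): 26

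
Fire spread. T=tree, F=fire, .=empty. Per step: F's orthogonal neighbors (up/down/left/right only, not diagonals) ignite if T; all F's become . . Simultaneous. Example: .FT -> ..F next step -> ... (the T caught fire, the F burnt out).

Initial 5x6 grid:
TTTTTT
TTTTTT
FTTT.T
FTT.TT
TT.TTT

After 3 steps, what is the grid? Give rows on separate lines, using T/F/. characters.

Step 1: 4 trees catch fire, 2 burn out
  TTTTTT
  FTTTTT
  .FTT.T
  .FT.TT
  FT.TTT
Step 2: 5 trees catch fire, 4 burn out
  FTTTTT
  .FTTTT
  ..FT.T
  ..F.TT
  .F.TTT
Step 3: 3 trees catch fire, 5 burn out
  .FTTTT
  ..FTTT
  ...F.T
  ....TT
  ...TTT

.FTTTT
..FTTT
...F.T
....TT
...TTT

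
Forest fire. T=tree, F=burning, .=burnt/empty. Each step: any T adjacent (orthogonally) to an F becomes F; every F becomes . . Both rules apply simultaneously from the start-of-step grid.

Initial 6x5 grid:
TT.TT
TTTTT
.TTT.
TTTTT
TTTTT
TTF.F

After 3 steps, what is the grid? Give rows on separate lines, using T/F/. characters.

Step 1: 3 trees catch fire, 2 burn out
  TT.TT
  TTTTT
  .TTT.
  TTTTT
  TTFTF
  TF...
Step 2: 5 trees catch fire, 3 burn out
  TT.TT
  TTTTT
  .TTT.
  TTFTF
  TF.F.
  F....
Step 3: 4 trees catch fire, 5 burn out
  TT.TT
  TTTTT
  .TFT.
  TF.F.
  F....
  .....

TT.TT
TTTTT
.TFT.
TF.F.
F....
.....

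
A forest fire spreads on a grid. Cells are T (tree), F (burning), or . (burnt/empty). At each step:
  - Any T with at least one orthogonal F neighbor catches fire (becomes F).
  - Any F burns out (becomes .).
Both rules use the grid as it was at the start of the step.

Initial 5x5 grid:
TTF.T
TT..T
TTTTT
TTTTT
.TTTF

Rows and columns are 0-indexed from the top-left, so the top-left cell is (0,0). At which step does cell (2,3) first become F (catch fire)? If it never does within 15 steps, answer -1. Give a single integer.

Step 1: cell (2,3)='T' (+3 fires, +2 burnt)
Step 2: cell (2,3)='T' (+5 fires, +3 burnt)
Step 3: cell (2,3)='F' (+6 fires, +5 burnt)
  -> target ignites at step 3
Step 4: cell (2,3)='.' (+4 fires, +6 burnt)
Step 5: cell (2,3)='.' (+1 fires, +4 burnt)
Step 6: cell (2,3)='.' (+0 fires, +1 burnt)
  fire out at step 6

3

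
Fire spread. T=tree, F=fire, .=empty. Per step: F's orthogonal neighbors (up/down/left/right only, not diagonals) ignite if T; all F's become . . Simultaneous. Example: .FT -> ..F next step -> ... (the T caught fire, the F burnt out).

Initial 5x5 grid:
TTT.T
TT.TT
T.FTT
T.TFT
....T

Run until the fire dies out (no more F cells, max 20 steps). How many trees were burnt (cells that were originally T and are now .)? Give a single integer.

Answer: 8

Derivation:
Step 1: +3 fires, +2 burnt (F count now 3)
Step 2: +3 fires, +3 burnt (F count now 3)
Step 3: +1 fires, +3 burnt (F count now 1)
Step 4: +1 fires, +1 burnt (F count now 1)
Step 5: +0 fires, +1 burnt (F count now 0)
Fire out after step 5
Initially T: 15, now '.': 18
Total burnt (originally-T cells now '.'): 8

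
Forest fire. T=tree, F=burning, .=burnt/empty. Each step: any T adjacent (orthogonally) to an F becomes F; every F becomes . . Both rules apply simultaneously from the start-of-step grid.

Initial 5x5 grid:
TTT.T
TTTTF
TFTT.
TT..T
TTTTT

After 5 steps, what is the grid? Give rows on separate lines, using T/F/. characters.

Step 1: 6 trees catch fire, 2 burn out
  TTT.F
  TFTF.
  F.FT.
  TF..T
  TTTTT
Step 2: 6 trees catch fire, 6 burn out
  TFT..
  F.F..
  ...F.
  F...T
  TFTTT
Step 3: 4 trees catch fire, 6 burn out
  F.F..
  .....
  .....
  ....T
  F.FTT
Step 4: 1 trees catch fire, 4 burn out
  .....
  .....
  .....
  ....T
  ...FT
Step 5: 1 trees catch fire, 1 burn out
  .....
  .....
  .....
  ....T
  ....F

.....
.....
.....
....T
....F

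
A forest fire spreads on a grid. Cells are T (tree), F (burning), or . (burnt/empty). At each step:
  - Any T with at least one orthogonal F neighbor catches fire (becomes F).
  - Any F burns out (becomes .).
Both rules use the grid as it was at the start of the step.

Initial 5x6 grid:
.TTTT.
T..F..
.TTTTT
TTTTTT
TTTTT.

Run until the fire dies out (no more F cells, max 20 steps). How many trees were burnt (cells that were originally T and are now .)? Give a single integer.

Answer: 20

Derivation:
Step 1: +2 fires, +1 burnt (F count now 2)
Step 2: +5 fires, +2 burnt (F count now 5)
Step 3: +6 fires, +5 burnt (F count now 6)
Step 4: +4 fires, +6 burnt (F count now 4)
Step 5: +2 fires, +4 burnt (F count now 2)
Step 6: +1 fires, +2 burnt (F count now 1)
Step 7: +0 fires, +1 burnt (F count now 0)
Fire out after step 7
Initially T: 21, now '.': 29
Total burnt (originally-T cells now '.'): 20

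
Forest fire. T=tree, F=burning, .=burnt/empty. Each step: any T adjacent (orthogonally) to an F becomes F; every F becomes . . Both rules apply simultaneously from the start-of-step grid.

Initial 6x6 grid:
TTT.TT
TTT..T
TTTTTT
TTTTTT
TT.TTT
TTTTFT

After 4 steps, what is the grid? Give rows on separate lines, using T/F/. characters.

Step 1: 3 trees catch fire, 1 burn out
  TTT.TT
  TTT..T
  TTTTTT
  TTTTTT
  TT.TFT
  TTTF.F
Step 2: 4 trees catch fire, 3 burn out
  TTT.TT
  TTT..T
  TTTTTT
  TTTTFT
  TT.F.F
  TTF...
Step 3: 4 trees catch fire, 4 burn out
  TTT.TT
  TTT..T
  TTTTFT
  TTTF.F
  TT....
  TF....
Step 4: 5 trees catch fire, 4 burn out
  TTT.TT
  TTT..T
  TTTF.F
  TTF...
  TF....
  F.....

TTT.TT
TTT..T
TTTF.F
TTF...
TF....
F.....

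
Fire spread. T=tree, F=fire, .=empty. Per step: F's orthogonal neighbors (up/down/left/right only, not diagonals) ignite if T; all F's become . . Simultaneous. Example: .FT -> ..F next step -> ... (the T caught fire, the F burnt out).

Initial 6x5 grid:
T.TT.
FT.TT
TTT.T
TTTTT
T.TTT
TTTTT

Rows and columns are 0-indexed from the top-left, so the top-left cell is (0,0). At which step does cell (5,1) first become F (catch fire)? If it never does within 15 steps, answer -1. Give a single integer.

Step 1: cell (5,1)='T' (+3 fires, +1 burnt)
Step 2: cell (5,1)='T' (+2 fires, +3 burnt)
Step 3: cell (5,1)='T' (+3 fires, +2 burnt)
Step 4: cell (5,1)='T' (+2 fires, +3 burnt)
Step 5: cell (5,1)='F' (+3 fires, +2 burnt)
  -> target ignites at step 5
Step 6: cell (5,1)='.' (+3 fires, +3 burnt)
Step 7: cell (5,1)='.' (+3 fires, +3 burnt)
Step 8: cell (5,1)='.' (+2 fires, +3 burnt)
Step 9: cell (5,1)='.' (+1 fires, +2 burnt)
Step 10: cell (5,1)='.' (+1 fires, +1 burnt)
Step 11: cell (5,1)='.' (+1 fires, +1 burnt)
Step 12: cell (5,1)='.' (+0 fires, +1 burnt)
  fire out at step 12

5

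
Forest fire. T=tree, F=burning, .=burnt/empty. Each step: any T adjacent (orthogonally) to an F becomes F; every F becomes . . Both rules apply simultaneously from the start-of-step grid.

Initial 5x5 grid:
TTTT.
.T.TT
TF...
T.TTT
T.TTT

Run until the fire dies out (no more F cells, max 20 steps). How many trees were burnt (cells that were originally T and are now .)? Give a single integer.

Answer: 10

Derivation:
Step 1: +2 fires, +1 burnt (F count now 2)
Step 2: +2 fires, +2 burnt (F count now 2)
Step 3: +3 fires, +2 burnt (F count now 3)
Step 4: +1 fires, +3 burnt (F count now 1)
Step 5: +1 fires, +1 burnt (F count now 1)
Step 6: +1 fires, +1 burnt (F count now 1)
Step 7: +0 fires, +1 burnt (F count now 0)
Fire out after step 7
Initially T: 16, now '.': 19
Total burnt (originally-T cells now '.'): 10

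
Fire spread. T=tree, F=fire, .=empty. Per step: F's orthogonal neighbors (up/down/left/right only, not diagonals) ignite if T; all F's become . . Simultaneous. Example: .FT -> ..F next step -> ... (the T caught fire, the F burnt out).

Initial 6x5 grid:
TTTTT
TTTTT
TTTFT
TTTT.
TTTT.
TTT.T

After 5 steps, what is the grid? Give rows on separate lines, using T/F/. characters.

Step 1: 4 trees catch fire, 1 burn out
  TTTTT
  TTTFT
  TTF.F
  TTTF.
  TTTT.
  TTT.T
Step 2: 6 trees catch fire, 4 burn out
  TTTFT
  TTF.F
  TF...
  TTF..
  TTTF.
  TTT.T
Step 3: 6 trees catch fire, 6 burn out
  TTF.F
  TF...
  F....
  TF...
  TTF..
  TTT.T
Step 4: 5 trees catch fire, 6 burn out
  TF...
  F....
  .....
  F....
  TF...
  TTF.T
Step 5: 3 trees catch fire, 5 burn out
  F....
  .....
  .....
  .....
  F....
  TF..T

F....
.....
.....
.....
F....
TF..T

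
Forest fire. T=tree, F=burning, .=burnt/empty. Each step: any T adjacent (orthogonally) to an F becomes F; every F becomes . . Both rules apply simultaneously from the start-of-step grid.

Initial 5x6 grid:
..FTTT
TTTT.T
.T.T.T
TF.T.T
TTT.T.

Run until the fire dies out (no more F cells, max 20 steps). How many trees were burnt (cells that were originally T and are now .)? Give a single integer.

Step 1: +5 fires, +2 burnt (F count now 5)
Step 2: +5 fires, +5 burnt (F count now 5)
Step 3: +3 fires, +5 burnt (F count now 3)
Step 4: +2 fires, +3 burnt (F count now 2)
Step 5: +1 fires, +2 burnt (F count now 1)
Step 6: +1 fires, +1 burnt (F count now 1)
Step 7: +0 fires, +1 burnt (F count now 0)
Fire out after step 7
Initially T: 18, now '.': 29
Total burnt (originally-T cells now '.'): 17

Answer: 17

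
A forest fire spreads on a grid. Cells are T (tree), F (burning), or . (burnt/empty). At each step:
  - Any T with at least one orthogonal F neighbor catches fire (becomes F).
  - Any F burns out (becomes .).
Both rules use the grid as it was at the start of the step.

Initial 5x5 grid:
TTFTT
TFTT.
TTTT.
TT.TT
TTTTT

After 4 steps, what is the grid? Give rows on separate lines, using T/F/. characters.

Step 1: 5 trees catch fire, 2 burn out
  TF.FT
  F.FT.
  TFTT.
  TT.TT
  TTTTT
Step 2: 6 trees catch fire, 5 burn out
  F...F
  ...F.
  F.FT.
  TF.TT
  TTTTT
Step 3: 3 trees catch fire, 6 burn out
  .....
  .....
  ...F.
  F..TT
  TFTTT
Step 4: 3 trees catch fire, 3 burn out
  .....
  .....
  .....
  ...FT
  F.FTT

.....
.....
.....
...FT
F.FTT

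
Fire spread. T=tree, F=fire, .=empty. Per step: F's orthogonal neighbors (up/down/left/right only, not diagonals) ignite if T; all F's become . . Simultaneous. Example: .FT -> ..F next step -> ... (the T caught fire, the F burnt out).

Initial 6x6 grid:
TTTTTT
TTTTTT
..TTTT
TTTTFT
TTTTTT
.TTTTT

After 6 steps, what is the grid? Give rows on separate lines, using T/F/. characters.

Step 1: 4 trees catch fire, 1 burn out
  TTTTTT
  TTTTTT
  ..TTFT
  TTTF.F
  TTTTFT
  .TTTTT
Step 2: 7 trees catch fire, 4 burn out
  TTTTTT
  TTTTFT
  ..TF.F
  TTF...
  TTTF.F
  .TTTFT
Step 3: 8 trees catch fire, 7 burn out
  TTTTFT
  TTTF.F
  ..F...
  TF....
  TTF...
  .TTF.F
Step 4: 6 trees catch fire, 8 burn out
  TTTF.F
  TTF...
  ......
  F.....
  TF....
  .TF...
Step 5: 4 trees catch fire, 6 burn out
  TTF...
  TF....
  ......
  ......
  F.....
  .F....
Step 6: 2 trees catch fire, 4 burn out
  TF....
  F.....
  ......
  ......
  ......
  ......

TF....
F.....
......
......
......
......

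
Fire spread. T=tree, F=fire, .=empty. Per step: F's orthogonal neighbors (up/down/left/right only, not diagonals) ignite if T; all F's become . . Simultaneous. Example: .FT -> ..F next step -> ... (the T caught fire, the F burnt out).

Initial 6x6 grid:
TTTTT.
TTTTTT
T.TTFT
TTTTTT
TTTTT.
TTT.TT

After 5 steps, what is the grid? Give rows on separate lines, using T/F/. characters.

Step 1: 4 trees catch fire, 1 burn out
  TTTTT.
  TTTTFT
  T.TF.F
  TTTTFT
  TTTTT.
  TTT.TT
Step 2: 7 trees catch fire, 4 burn out
  TTTTF.
  TTTF.F
  T.F...
  TTTF.F
  TTTTF.
  TTT.TT
Step 3: 5 trees catch fire, 7 burn out
  TTTF..
  TTF...
  T.....
  TTF...
  TTTF..
  TTT.FT
Step 4: 5 trees catch fire, 5 burn out
  TTF...
  TF....
  T.....
  TF....
  TTF...
  TTT..F
Step 5: 5 trees catch fire, 5 burn out
  TF....
  F.....
  T.....
  F.....
  TF....
  TTF...

TF....
F.....
T.....
F.....
TF....
TTF...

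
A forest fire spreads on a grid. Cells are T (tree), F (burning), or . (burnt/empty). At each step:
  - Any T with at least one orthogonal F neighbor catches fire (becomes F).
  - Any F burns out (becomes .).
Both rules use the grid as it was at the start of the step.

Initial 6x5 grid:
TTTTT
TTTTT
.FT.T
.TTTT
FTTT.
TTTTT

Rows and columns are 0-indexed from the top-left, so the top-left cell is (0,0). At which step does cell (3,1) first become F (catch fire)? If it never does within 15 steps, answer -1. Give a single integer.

Step 1: cell (3,1)='F' (+5 fires, +2 burnt)
  -> target ignites at step 1
Step 2: cell (3,1)='.' (+6 fires, +5 burnt)
Step 3: cell (3,1)='.' (+6 fires, +6 burnt)
Step 4: cell (3,1)='.' (+4 fires, +6 burnt)
Step 5: cell (3,1)='.' (+3 fires, +4 burnt)
Step 6: cell (3,1)='.' (+0 fires, +3 burnt)
  fire out at step 6

1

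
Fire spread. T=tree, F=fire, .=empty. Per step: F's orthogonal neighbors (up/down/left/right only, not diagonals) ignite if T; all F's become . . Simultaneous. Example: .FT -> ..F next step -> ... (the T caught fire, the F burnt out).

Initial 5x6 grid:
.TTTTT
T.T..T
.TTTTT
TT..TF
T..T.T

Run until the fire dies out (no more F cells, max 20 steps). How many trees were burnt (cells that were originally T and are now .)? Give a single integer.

Step 1: +3 fires, +1 burnt (F count now 3)
Step 2: +2 fires, +3 burnt (F count now 2)
Step 3: +2 fires, +2 burnt (F count now 2)
Step 4: +2 fires, +2 burnt (F count now 2)
Step 5: +3 fires, +2 burnt (F count now 3)
Step 6: +2 fires, +3 burnt (F count now 2)
Step 7: +2 fires, +2 burnt (F count now 2)
Step 8: +1 fires, +2 burnt (F count now 1)
Step 9: +0 fires, +1 burnt (F count now 0)
Fire out after step 9
Initially T: 19, now '.': 28
Total burnt (originally-T cells now '.'): 17

Answer: 17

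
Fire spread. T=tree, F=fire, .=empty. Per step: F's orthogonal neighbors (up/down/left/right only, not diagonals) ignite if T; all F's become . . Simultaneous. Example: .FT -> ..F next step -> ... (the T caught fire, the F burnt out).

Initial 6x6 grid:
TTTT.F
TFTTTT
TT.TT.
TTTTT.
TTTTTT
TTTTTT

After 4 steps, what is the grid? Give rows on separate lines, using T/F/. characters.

Step 1: 5 trees catch fire, 2 burn out
  TFTT..
  F.FTTF
  TF.TT.
  TTTTT.
  TTTTTT
  TTTTTT
Step 2: 6 trees catch fire, 5 burn out
  F.FT..
  ...FF.
  F..TT.
  TFTTT.
  TTTTTT
  TTTTTT
Step 3: 6 trees catch fire, 6 burn out
  ...F..
  ......
  ...FF.
  F.FTT.
  TFTTTT
  TTTTTT
Step 4: 5 trees catch fire, 6 burn out
  ......
  ......
  ......
  ...FF.
  F.FTTT
  TFTTTT

......
......
......
...FF.
F.FTTT
TFTTTT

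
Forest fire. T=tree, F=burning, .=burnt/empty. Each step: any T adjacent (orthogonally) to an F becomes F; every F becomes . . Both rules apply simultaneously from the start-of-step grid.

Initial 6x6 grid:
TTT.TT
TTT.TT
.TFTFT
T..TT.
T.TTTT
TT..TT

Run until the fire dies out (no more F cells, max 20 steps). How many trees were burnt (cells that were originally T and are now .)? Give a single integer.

Answer: 21

Derivation:
Step 1: +6 fires, +2 burnt (F count now 6)
Step 2: +6 fires, +6 burnt (F count now 6)
Step 3: +6 fires, +6 burnt (F count now 6)
Step 4: +3 fires, +6 burnt (F count now 3)
Step 5: +0 fires, +3 burnt (F count now 0)
Fire out after step 5
Initially T: 25, now '.': 32
Total burnt (originally-T cells now '.'): 21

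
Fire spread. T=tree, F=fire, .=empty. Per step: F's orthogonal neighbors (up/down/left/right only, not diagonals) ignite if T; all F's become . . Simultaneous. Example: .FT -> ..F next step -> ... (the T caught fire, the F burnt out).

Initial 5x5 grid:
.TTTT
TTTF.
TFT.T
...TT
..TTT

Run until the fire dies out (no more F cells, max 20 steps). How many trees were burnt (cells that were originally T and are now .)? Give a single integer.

Step 1: +5 fires, +2 burnt (F count now 5)
Step 2: +4 fires, +5 burnt (F count now 4)
Step 3: +0 fires, +4 burnt (F count now 0)
Fire out after step 3
Initially T: 15, now '.': 19
Total burnt (originally-T cells now '.'): 9

Answer: 9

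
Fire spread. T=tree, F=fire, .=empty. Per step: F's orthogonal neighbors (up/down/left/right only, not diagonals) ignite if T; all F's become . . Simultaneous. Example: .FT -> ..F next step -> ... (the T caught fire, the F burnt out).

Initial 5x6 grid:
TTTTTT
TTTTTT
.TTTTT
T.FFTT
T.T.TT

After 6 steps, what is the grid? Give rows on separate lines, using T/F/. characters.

Step 1: 4 trees catch fire, 2 burn out
  TTTTTT
  TTTTTT
  .TFFTT
  T...FT
  T.F.TT
Step 2: 6 trees catch fire, 4 burn out
  TTTTTT
  TTFFTT
  .F..FT
  T....F
  T...FT
Step 3: 6 trees catch fire, 6 burn out
  TTFFTT
  TF..FT
  .....F
  T.....
  T....F
Step 4: 4 trees catch fire, 6 burn out
  TF..FT
  F....F
  ......
  T.....
  T.....
Step 5: 2 trees catch fire, 4 burn out
  F....F
  ......
  ......
  T.....
  T.....
Step 6: 0 trees catch fire, 2 burn out
  ......
  ......
  ......
  T.....
  T.....

......
......
......
T.....
T.....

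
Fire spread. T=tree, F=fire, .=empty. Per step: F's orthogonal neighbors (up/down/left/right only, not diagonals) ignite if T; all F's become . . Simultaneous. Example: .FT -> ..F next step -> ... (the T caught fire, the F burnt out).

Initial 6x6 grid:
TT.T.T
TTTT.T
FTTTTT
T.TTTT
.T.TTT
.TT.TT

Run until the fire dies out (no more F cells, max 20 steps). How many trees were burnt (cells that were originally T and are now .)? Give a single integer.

Answer: 24

Derivation:
Step 1: +3 fires, +1 burnt (F count now 3)
Step 2: +3 fires, +3 burnt (F count now 3)
Step 3: +4 fires, +3 burnt (F count now 4)
Step 4: +3 fires, +4 burnt (F count now 3)
Step 5: +4 fires, +3 burnt (F count now 4)
Step 6: +3 fires, +4 burnt (F count now 3)
Step 7: +3 fires, +3 burnt (F count now 3)
Step 8: +1 fires, +3 burnt (F count now 1)
Step 9: +0 fires, +1 burnt (F count now 0)
Fire out after step 9
Initially T: 27, now '.': 33
Total burnt (originally-T cells now '.'): 24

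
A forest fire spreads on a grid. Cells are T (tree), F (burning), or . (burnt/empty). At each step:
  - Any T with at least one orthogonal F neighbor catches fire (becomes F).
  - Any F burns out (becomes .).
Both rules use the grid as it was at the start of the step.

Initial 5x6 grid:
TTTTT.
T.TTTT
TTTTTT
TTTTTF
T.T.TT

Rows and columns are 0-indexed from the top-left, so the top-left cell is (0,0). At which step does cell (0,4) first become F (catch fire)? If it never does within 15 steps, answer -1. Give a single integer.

Step 1: cell (0,4)='T' (+3 fires, +1 burnt)
Step 2: cell (0,4)='T' (+4 fires, +3 burnt)
Step 3: cell (0,4)='T' (+3 fires, +4 burnt)
Step 4: cell (0,4)='F' (+5 fires, +3 burnt)
  -> target ignites at step 4
Step 5: cell (0,4)='.' (+4 fires, +5 burnt)
Step 6: cell (0,4)='.' (+3 fires, +4 burnt)
Step 7: cell (0,4)='.' (+2 fires, +3 burnt)
Step 8: cell (0,4)='.' (+1 fires, +2 burnt)
Step 9: cell (0,4)='.' (+0 fires, +1 burnt)
  fire out at step 9

4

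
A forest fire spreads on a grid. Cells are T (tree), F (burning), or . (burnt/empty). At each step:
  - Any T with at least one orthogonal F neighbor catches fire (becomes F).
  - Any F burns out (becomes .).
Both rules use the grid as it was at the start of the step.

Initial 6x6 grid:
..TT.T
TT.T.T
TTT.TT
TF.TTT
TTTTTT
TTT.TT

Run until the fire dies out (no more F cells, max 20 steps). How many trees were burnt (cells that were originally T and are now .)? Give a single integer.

Step 1: +3 fires, +1 burnt (F count now 3)
Step 2: +6 fires, +3 burnt (F count now 6)
Step 3: +4 fires, +6 burnt (F count now 4)
Step 4: +2 fires, +4 burnt (F count now 2)
Step 5: +3 fires, +2 burnt (F count now 3)
Step 6: +3 fires, +3 burnt (F count now 3)
Step 7: +1 fires, +3 burnt (F count now 1)
Step 8: +1 fires, +1 burnt (F count now 1)
Step 9: +1 fires, +1 burnt (F count now 1)
Step 10: +0 fires, +1 burnt (F count now 0)
Fire out after step 10
Initially T: 27, now '.': 33
Total burnt (originally-T cells now '.'): 24

Answer: 24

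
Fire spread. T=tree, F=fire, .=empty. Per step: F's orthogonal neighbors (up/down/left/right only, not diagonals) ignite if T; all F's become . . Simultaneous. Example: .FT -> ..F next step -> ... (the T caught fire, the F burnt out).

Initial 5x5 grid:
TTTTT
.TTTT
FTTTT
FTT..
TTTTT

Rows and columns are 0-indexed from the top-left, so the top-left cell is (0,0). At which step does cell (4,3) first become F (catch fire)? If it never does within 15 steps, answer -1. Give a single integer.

Step 1: cell (4,3)='T' (+3 fires, +2 burnt)
Step 2: cell (4,3)='T' (+4 fires, +3 burnt)
Step 3: cell (4,3)='T' (+4 fires, +4 burnt)
Step 4: cell (4,3)='F' (+5 fires, +4 burnt)
  -> target ignites at step 4
Step 5: cell (4,3)='.' (+3 fires, +5 burnt)
Step 6: cell (4,3)='.' (+1 fires, +3 burnt)
Step 7: cell (4,3)='.' (+0 fires, +1 burnt)
  fire out at step 7

4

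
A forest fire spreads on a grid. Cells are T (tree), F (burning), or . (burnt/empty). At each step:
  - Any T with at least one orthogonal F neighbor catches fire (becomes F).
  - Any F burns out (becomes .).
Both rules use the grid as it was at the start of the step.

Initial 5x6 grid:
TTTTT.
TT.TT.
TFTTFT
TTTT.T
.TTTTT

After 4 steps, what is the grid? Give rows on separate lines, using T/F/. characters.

Step 1: 7 trees catch fire, 2 burn out
  TTTTT.
  TF.TF.
  F.FF.F
  TFTT.T
  .TTTTT
Step 2: 9 trees catch fire, 7 burn out
  TFTTF.
  F..F..
  ......
  F.FF.F
  .FTTTT
Step 3: 6 trees catch fire, 9 burn out
  F.FF..
  ......
  ......
  ......
  ..FFTF
Step 4: 1 trees catch fire, 6 burn out
  ......
  ......
  ......
  ......
  ....F.

......
......
......
......
....F.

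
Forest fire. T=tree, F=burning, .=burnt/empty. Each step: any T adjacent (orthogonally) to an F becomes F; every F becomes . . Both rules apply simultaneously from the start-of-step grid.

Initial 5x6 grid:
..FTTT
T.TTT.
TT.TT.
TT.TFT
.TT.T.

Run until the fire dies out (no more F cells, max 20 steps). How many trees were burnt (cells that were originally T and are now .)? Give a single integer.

Step 1: +6 fires, +2 burnt (F count now 6)
Step 2: +4 fires, +6 burnt (F count now 4)
Step 3: +1 fires, +4 burnt (F count now 1)
Step 4: +0 fires, +1 burnt (F count now 0)
Fire out after step 4
Initially T: 18, now '.': 23
Total burnt (originally-T cells now '.'): 11

Answer: 11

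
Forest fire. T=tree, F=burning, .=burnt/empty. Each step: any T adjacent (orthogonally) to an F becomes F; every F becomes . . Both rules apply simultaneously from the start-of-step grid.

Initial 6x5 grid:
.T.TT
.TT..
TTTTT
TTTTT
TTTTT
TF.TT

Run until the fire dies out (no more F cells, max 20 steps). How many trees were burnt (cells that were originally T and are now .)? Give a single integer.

Step 1: +2 fires, +1 burnt (F count now 2)
Step 2: +3 fires, +2 burnt (F count now 3)
Step 3: +4 fires, +3 burnt (F count now 4)
Step 4: +6 fires, +4 burnt (F count now 6)
Step 5: +5 fires, +6 burnt (F count now 5)
Step 6: +1 fires, +5 burnt (F count now 1)
Step 7: +0 fires, +1 burnt (F count now 0)
Fire out after step 7
Initially T: 23, now '.': 28
Total burnt (originally-T cells now '.'): 21

Answer: 21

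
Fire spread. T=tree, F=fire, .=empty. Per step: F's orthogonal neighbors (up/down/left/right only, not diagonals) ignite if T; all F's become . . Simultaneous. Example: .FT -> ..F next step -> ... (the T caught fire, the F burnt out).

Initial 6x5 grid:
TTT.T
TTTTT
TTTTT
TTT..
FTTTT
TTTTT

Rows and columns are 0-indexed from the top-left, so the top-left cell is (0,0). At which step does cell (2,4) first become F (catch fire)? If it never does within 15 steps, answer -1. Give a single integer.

Step 1: cell (2,4)='T' (+3 fires, +1 burnt)
Step 2: cell (2,4)='T' (+4 fires, +3 burnt)
Step 3: cell (2,4)='T' (+5 fires, +4 burnt)
Step 4: cell (2,4)='T' (+5 fires, +5 burnt)
Step 5: cell (2,4)='T' (+4 fires, +5 burnt)
Step 6: cell (2,4)='F' (+3 fires, +4 burnt)
  -> target ignites at step 6
Step 7: cell (2,4)='.' (+1 fires, +3 burnt)
Step 8: cell (2,4)='.' (+1 fires, +1 burnt)
Step 9: cell (2,4)='.' (+0 fires, +1 burnt)
  fire out at step 9

6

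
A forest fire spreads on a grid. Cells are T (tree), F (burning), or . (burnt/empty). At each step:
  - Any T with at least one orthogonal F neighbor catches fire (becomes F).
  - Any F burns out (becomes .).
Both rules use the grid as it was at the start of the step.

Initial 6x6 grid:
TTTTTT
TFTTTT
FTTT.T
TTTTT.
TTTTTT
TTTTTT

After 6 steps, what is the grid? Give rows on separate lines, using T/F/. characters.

Step 1: 5 trees catch fire, 2 burn out
  TFTTTT
  F.FTTT
  .FTT.T
  FTTTT.
  TTTTTT
  TTTTTT
Step 2: 6 trees catch fire, 5 burn out
  F.FTTT
  ...FTT
  ..FT.T
  .FTTT.
  FTTTTT
  TTTTTT
Step 3: 6 trees catch fire, 6 burn out
  ...FTT
  ....FT
  ...F.T
  ..FTT.
  .FTTTT
  FTTTTT
Step 4: 5 trees catch fire, 6 burn out
  ....FT
  .....F
  .....T
  ...FT.
  ..FTTT
  .FTTTT
Step 5: 5 trees catch fire, 5 burn out
  .....F
  ......
  .....F
  ....F.
  ...FTT
  ..FTTT
Step 6: 2 trees catch fire, 5 burn out
  ......
  ......
  ......
  ......
  ....FT
  ...FTT

......
......
......
......
....FT
...FTT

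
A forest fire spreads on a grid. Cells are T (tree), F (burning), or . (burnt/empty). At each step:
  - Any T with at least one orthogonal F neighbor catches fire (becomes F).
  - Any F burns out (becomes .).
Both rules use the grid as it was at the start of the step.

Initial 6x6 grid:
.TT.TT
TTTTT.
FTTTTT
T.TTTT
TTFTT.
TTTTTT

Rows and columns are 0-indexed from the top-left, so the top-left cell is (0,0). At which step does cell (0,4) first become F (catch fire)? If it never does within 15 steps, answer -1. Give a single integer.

Step 1: cell (0,4)='T' (+7 fires, +2 burnt)
Step 2: cell (0,4)='T' (+7 fires, +7 burnt)
Step 3: cell (0,4)='T' (+6 fires, +7 burnt)
Step 4: cell (0,4)='T' (+5 fires, +6 burnt)
Step 5: cell (0,4)='T' (+2 fires, +5 burnt)
Step 6: cell (0,4)='F' (+1 fires, +2 burnt)
  -> target ignites at step 6
Step 7: cell (0,4)='.' (+1 fires, +1 burnt)
Step 8: cell (0,4)='.' (+0 fires, +1 burnt)
  fire out at step 8

6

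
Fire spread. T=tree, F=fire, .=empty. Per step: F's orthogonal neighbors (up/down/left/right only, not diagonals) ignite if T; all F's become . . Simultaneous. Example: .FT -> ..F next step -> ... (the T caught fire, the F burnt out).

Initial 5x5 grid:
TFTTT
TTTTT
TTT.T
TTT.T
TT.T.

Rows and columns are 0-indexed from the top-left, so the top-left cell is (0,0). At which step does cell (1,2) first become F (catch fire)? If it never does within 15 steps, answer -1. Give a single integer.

Step 1: cell (1,2)='T' (+3 fires, +1 burnt)
Step 2: cell (1,2)='F' (+4 fires, +3 burnt)
  -> target ignites at step 2
Step 3: cell (1,2)='.' (+5 fires, +4 burnt)
Step 4: cell (1,2)='.' (+4 fires, +5 burnt)
Step 5: cell (1,2)='.' (+2 fires, +4 burnt)
Step 6: cell (1,2)='.' (+1 fires, +2 burnt)
Step 7: cell (1,2)='.' (+0 fires, +1 burnt)
  fire out at step 7

2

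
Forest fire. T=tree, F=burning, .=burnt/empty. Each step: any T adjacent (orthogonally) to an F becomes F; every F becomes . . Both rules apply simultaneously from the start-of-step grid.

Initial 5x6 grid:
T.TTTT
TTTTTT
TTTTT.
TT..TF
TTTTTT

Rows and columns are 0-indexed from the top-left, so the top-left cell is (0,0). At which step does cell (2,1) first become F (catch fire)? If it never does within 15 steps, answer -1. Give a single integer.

Step 1: cell (2,1)='T' (+2 fires, +1 burnt)
Step 2: cell (2,1)='T' (+2 fires, +2 burnt)
Step 3: cell (2,1)='T' (+3 fires, +2 burnt)
Step 4: cell (2,1)='T' (+5 fires, +3 burnt)
Step 5: cell (2,1)='F' (+5 fires, +5 burnt)
  -> target ignites at step 5
Step 6: cell (2,1)='.' (+5 fires, +5 burnt)
Step 7: cell (2,1)='.' (+2 fires, +5 burnt)
Step 8: cell (2,1)='.' (+1 fires, +2 burnt)
Step 9: cell (2,1)='.' (+0 fires, +1 burnt)
  fire out at step 9

5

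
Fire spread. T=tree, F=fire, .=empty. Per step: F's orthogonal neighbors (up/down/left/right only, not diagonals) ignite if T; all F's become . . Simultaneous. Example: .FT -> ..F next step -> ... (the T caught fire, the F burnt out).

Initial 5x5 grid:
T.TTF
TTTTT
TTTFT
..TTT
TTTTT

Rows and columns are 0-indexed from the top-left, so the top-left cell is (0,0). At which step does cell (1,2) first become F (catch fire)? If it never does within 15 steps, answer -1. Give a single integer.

Step 1: cell (1,2)='T' (+6 fires, +2 burnt)
Step 2: cell (1,2)='F' (+6 fires, +6 burnt)
  -> target ignites at step 2
Step 3: cell (1,2)='.' (+4 fires, +6 burnt)
Step 4: cell (1,2)='.' (+2 fires, +4 burnt)
Step 5: cell (1,2)='.' (+2 fires, +2 burnt)
Step 6: cell (1,2)='.' (+0 fires, +2 burnt)
  fire out at step 6

2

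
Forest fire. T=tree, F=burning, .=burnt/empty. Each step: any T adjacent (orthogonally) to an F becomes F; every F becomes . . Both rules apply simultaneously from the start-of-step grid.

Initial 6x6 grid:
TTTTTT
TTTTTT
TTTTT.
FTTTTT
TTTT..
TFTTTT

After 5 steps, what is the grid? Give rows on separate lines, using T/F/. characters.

Step 1: 6 trees catch fire, 2 burn out
  TTTTTT
  TTTTTT
  FTTTT.
  .FTTTT
  FFTT..
  F.FTTT
Step 2: 5 trees catch fire, 6 burn out
  TTTTTT
  FTTTTT
  .FTTT.
  ..FTTT
  ..FT..
  ...FTT
Step 3: 6 trees catch fire, 5 burn out
  FTTTTT
  .FTTTT
  ..FTT.
  ...FTT
  ...F..
  ....FT
Step 4: 5 trees catch fire, 6 burn out
  .FTTTT
  ..FTTT
  ...FT.
  ....FT
  ......
  .....F
Step 5: 4 trees catch fire, 5 burn out
  ..FTTT
  ...FTT
  ....F.
  .....F
  ......
  ......

..FTTT
...FTT
....F.
.....F
......
......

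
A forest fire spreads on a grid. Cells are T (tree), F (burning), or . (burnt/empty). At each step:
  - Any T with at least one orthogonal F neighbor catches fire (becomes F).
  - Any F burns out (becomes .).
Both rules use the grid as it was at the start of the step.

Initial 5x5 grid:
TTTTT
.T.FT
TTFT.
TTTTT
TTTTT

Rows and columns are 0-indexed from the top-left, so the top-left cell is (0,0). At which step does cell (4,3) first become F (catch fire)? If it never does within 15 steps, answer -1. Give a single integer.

Step 1: cell (4,3)='T' (+5 fires, +2 burnt)
Step 2: cell (4,3)='T' (+7 fires, +5 burnt)
Step 3: cell (4,3)='F' (+5 fires, +7 burnt)
  -> target ignites at step 3
Step 4: cell (4,3)='.' (+3 fires, +5 burnt)
Step 5: cell (4,3)='.' (+0 fires, +3 burnt)
  fire out at step 5

3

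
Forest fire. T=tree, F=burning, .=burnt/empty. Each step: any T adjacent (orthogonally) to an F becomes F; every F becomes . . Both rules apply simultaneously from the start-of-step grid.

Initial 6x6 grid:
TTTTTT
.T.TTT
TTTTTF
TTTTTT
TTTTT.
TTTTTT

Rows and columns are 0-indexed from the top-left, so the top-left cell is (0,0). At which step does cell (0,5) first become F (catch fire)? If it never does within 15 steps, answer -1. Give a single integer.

Step 1: cell (0,5)='T' (+3 fires, +1 burnt)
Step 2: cell (0,5)='F' (+4 fires, +3 burnt)
  -> target ignites at step 2
Step 3: cell (0,5)='.' (+5 fires, +4 burnt)
Step 4: cell (0,5)='.' (+5 fires, +5 burnt)
Step 5: cell (0,5)='.' (+7 fires, +5 burnt)
Step 6: cell (0,5)='.' (+4 fires, +7 burnt)
Step 7: cell (0,5)='.' (+3 fires, +4 burnt)
Step 8: cell (0,5)='.' (+1 fires, +3 burnt)
Step 9: cell (0,5)='.' (+0 fires, +1 burnt)
  fire out at step 9

2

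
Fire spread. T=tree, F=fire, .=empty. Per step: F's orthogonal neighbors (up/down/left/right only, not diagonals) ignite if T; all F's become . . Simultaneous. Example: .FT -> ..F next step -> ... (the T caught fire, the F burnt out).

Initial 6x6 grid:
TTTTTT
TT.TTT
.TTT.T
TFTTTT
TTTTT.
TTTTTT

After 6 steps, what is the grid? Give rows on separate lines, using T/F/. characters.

Step 1: 4 trees catch fire, 1 burn out
  TTTTTT
  TT.TTT
  .FTT.T
  F.FTTT
  TFTTT.
  TTTTTT
Step 2: 6 trees catch fire, 4 burn out
  TTTTTT
  TF.TTT
  ..FT.T
  ...FTT
  F.FTT.
  TFTTTT
Step 3: 7 trees catch fire, 6 burn out
  TFTTTT
  F..TTT
  ...F.T
  ....FT
  ...FT.
  F.FTTT
Step 4: 6 trees catch fire, 7 burn out
  F.FTTT
  ...FTT
  .....T
  .....F
  ....F.
  ...FTT
Step 5: 4 trees catch fire, 6 burn out
  ...FTT
  ....FT
  .....F
  ......
  ......
  ....FT
Step 6: 3 trees catch fire, 4 burn out
  ....FT
  .....F
  ......
  ......
  ......
  .....F

....FT
.....F
......
......
......
.....F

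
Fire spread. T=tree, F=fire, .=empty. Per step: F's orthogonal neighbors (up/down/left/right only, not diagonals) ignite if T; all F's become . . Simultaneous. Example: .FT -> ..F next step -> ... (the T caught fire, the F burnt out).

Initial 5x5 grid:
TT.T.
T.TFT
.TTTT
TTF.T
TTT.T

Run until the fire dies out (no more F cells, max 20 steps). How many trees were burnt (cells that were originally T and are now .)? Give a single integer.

Answer: 14

Derivation:
Step 1: +7 fires, +2 burnt (F count now 7)
Step 2: +4 fires, +7 burnt (F count now 4)
Step 3: +2 fires, +4 burnt (F count now 2)
Step 4: +1 fires, +2 burnt (F count now 1)
Step 5: +0 fires, +1 burnt (F count now 0)
Fire out after step 5
Initially T: 17, now '.': 22
Total burnt (originally-T cells now '.'): 14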